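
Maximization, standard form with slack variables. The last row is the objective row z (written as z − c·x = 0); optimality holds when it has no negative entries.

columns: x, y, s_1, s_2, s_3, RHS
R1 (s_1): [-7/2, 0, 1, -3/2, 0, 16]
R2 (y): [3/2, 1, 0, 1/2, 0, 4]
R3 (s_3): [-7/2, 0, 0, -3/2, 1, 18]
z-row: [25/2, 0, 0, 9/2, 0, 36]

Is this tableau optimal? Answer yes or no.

Every z-row coefficient is ≥ 0, so the tableau is optimal.

yes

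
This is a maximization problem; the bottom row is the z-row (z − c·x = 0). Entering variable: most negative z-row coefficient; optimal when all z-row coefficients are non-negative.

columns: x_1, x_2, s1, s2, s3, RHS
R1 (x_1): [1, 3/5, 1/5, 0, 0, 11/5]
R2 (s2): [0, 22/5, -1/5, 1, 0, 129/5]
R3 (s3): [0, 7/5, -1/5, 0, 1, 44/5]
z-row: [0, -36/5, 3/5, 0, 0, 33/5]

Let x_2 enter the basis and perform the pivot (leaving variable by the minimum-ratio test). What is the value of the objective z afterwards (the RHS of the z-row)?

Ratio test on column x_2 — row 1: (11/5)/(3/5) = 11/3; row 2: (129/5)/(22/5) = 129/22; row 3: (44/5)/(7/5) = 44/7. Minimum is 11/3 at row 1 (x_1 leaves); pivot element 3/5.
Pivot on row 1; the z-row RHS becomes 33/5 − (-36/5)·(11/3) = 33.

33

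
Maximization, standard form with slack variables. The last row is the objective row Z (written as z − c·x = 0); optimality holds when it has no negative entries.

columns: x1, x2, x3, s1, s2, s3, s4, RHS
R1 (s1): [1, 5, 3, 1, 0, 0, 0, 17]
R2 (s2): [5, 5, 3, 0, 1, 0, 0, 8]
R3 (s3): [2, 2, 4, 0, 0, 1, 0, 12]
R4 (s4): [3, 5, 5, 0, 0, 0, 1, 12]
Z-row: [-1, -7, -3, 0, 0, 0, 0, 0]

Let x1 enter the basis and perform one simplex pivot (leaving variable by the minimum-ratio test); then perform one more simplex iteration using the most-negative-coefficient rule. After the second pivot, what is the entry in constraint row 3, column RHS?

44/5

Ratio test on column x1 — row 1: 17/1 = 17; row 2: 8/5 = 8/5; row 3: 12/2 = 6; row 4: 12/3 = 4. Minimum is 8/5 at row 2 (s2 leaves); pivot element 5.
Divide row 2 by 5; eliminate column x1 from the other rows.
Second iteration: most negative Z-row entry is -6 in column x2, so x2 enters.
Ratio test on column x2 — row 1: (77/5)/4 = 77/20; row 2: (8/5)/1 = 8/5; row 3: entry 0 ≤ 0; row 4: (36/5)/2 = 18/5. Minimum is 8/5 at row 2 (x1 leaves); pivot element 1.
Divide row 2 by 1; eliminate column x2 from the other rows.
After both pivots, the entry at constraint row 3, column RHS is 44/5.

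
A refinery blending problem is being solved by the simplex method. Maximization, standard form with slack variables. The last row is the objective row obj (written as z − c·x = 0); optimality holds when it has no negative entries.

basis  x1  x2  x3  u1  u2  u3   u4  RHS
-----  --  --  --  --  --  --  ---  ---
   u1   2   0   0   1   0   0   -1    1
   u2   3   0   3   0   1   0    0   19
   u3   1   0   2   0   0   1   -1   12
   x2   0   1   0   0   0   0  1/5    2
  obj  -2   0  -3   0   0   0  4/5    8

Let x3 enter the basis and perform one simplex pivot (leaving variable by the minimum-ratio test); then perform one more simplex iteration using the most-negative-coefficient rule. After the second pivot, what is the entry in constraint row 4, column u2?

Ratio test on column x3 — row 1: entry 0 ≤ 0; row 2: 19/3 = 19/3; row 3: 12/2 = 6; row 4: entry 0 ≤ 0. Minimum is 6 at row 3 (u3 leaves); pivot element 2.
Divide row 3 by 2; eliminate column x3 from the other rows.
Second iteration: most negative obj-row entry is -7/10 in column u4, so u4 enters.
Ratio test on column u4 — row 1: entry -1 ≤ 0; row 2: 1/(3/2) = 2/3; row 3: entry -1/2 ≤ 0; row 4: 2/(1/5) = 10. Minimum is 2/3 at row 2 (u2 leaves); pivot element 3/2.
Divide row 2 by 3/2; eliminate column u4 from the other rows.
After both pivots, the entry at constraint row 4, column u2 is -2/15.

-2/15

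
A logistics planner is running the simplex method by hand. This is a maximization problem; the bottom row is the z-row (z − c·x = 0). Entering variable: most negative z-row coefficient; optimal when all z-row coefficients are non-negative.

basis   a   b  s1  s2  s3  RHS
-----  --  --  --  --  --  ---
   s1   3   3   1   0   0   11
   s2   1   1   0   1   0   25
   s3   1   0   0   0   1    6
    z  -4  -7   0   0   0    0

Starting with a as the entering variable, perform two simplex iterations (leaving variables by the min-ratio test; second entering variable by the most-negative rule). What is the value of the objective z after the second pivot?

77/3

Ratio test on column a — row 1: 11/3 = 11/3; row 2: 25/1 = 25; row 3: 6/1 = 6. Minimum is 11/3 at row 1 (s1 leaves); pivot element 3.
Pivot on row 1; the z-row RHS becomes 0 − (-4)·(11/3) = 44/3.
Next entering variable (most negative z-row entry -3): b.
Ratio test on column b — row 1: (11/3)/1 = 11/3; row 2: entry 0 ≤ 0; row 3: entry -1 ≤ 0. Minimum is 11/3 at row 1 (a leaves); pivot element 1.
After the second pivot the z-row RHS is 44/3 − (-3)·(11/3) = 77/3.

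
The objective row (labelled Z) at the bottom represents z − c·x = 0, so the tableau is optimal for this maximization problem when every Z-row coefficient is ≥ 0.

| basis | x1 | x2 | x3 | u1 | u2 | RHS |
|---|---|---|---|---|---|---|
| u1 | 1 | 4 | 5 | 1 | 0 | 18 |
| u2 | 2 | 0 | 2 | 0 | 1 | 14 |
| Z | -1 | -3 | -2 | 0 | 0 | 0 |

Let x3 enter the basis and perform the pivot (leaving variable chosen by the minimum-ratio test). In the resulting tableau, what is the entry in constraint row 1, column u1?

Ratio test on column x3 — row 1: 18/5 = 18/5; row 2: 14/2 = 7. Minimum is 18/5 at row 1 (u1 leaves); pivot element 5.
Divide row 1 by 5; eliminate column x3 from the other rows.
In the new row 1, the u1 entry is the old entry divided by the pivot: 1/5 = 1/5.

1/5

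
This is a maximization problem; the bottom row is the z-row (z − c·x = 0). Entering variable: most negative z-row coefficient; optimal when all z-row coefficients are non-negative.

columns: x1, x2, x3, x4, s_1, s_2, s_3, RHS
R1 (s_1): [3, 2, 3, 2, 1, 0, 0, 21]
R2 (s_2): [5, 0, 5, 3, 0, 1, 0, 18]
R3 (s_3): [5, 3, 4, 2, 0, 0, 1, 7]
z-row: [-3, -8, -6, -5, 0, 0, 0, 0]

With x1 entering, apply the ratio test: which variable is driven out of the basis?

Column x1 entries and ratios — s_1: 21/3 = 7; s_2: 18/5 = 18/5; s_3: 7/5 = 7/5.
Smallest ratio is 7/5 in the row of s_3, so s_3 leaves.

s_3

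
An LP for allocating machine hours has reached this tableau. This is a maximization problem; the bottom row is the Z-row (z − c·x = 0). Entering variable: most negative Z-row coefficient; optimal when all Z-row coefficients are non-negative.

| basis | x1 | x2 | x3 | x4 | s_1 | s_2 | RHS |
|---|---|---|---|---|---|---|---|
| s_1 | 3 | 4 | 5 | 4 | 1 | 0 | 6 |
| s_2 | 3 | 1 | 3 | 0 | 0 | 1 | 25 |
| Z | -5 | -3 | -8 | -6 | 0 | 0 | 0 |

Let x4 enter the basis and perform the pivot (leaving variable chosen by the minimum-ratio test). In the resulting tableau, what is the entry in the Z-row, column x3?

Ratio test on column x4 — row 1: 6/4 = 3/2; row 2: entry 0 ≤ 0. Minimum is 3/2 at row 1 (s_1 leaves); pivot element 4.
Divide row 1 by 4; eliminate column x4 from the other rows.
Z-row update in column x3: -8 − (-6)·(5/4) = -1/2.

-1/2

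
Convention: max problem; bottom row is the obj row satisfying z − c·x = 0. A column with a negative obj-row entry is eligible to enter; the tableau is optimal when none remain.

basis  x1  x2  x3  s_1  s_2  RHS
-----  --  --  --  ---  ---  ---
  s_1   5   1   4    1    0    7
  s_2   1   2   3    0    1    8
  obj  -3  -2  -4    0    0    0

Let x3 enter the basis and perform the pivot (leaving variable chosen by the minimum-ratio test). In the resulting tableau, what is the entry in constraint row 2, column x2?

Ratio test on column x3 — row 1: 7/4 = 7/4; row 2: 8/3 = 8/3. Minimum is 7/4 at row 1 (s_1 leaves); pivot element 4.
Divide row 1 by 4; eliminate column x3 from the other rows.
Row 2 update in column x2: 2 − 3·(1/4) = 5/4.

5/4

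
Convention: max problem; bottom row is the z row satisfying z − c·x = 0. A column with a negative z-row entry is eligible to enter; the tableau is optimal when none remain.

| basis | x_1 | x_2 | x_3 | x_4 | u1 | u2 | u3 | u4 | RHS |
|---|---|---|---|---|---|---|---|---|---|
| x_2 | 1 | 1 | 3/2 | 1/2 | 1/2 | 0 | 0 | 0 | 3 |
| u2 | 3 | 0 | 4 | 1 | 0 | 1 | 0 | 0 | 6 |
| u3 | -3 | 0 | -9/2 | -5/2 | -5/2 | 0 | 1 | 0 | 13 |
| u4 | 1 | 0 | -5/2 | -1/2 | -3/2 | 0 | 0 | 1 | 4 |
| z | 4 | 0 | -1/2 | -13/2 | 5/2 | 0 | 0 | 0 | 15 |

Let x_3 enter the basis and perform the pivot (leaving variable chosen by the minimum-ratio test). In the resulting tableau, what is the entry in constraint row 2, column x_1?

Ratio test on column x_3 — row 1: 3/(3/2) = 2; row 2: 6/4 = 3/2; row 3: entry -9/2 ≤ 0; row 4: entry -5/2 ≤ 0. Minimum is 3/2 at row 2 (u2 leaves); pivot element 4.
Divide row 2 by 4; eliminate column x_3 from the other rows.
In the new row 2, the x_1 entry is the old entry divided by the pivot: 3/4 = 3/4.

3/4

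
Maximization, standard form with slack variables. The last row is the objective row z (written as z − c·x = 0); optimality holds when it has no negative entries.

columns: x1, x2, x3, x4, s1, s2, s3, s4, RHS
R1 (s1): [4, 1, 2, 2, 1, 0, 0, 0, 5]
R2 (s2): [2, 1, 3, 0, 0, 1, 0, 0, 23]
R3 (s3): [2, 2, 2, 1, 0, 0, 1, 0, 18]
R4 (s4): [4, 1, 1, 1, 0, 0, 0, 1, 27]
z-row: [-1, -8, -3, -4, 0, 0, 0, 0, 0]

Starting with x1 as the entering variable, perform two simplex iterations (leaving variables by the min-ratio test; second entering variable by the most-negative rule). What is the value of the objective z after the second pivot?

40

Ratio test on column x1 — row 1: 5/4 = 5/4; row 2: 23/2 = 23/2; row 3: 18/2 = 9; row 4: 27/4 = 27/4. Minimum is 5/4 at row 1 (s1 leaves); pivot element 4.
Pivot on row 1; the z-row RHS becomes 0 − (-1)·(5/4) = 5/4.
Next entering variable (most negative z-row entry -31/4): x2.
Ratio test on column x2 — row 1: (5/4)/(1/4) = 5; row 2: (41/2)/(1/2) = 41; row 3: (31/2)/(3/2) = 31/3; row 4: entry 0 ≤ 0. Minimum is 5 at row 1 (x1 leaves); pivot element 1/4.
After the second pivot the z-row RHS is 5/4 − (-31/4)·5 = 40.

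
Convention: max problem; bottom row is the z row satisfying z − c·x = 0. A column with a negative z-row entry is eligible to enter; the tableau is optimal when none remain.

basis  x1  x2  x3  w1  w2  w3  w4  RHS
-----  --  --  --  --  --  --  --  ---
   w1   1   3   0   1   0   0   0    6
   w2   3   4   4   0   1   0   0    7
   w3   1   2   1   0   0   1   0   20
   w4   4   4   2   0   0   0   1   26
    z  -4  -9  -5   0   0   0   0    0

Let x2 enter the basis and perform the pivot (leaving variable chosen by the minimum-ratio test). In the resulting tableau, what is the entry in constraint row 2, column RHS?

Ratio test on column x2 — row 1: 6/3 = 2; row 2: 7/4 = 7/4; row 3: 20/2 = 10; row 4: 26/4 = 13/2. Minimum is 7/4 at row 2 (w2 leaves); pivot element 4.
Divide row 2 by 4; eliminate column x2 from the other rows.
In the new row 2, the RHS entry is the old entry divided by the pivot: 7/4 = 7/4.

7/4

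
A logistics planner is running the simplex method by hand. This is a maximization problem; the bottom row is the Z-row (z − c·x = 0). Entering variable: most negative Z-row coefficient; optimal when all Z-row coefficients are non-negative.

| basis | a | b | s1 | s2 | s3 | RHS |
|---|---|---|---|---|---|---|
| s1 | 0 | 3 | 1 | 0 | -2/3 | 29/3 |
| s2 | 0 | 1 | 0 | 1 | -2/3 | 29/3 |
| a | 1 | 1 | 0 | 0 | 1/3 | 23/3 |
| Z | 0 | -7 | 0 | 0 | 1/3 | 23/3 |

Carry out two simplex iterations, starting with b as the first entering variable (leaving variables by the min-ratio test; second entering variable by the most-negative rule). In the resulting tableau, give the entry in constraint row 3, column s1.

Ratio test on column b — row 1: (29/3)/3 = 29/9; row 2: (29/3)/1 = 29/3; row 3: (23/3)/1 = 23/3. Minimum is 29/9 at row 1 (s1 leaves); pivot element 3.
Divide row 1 by 3; eliminate column b from the other rows.
Second iteration: most negative Z-row entry is -11/9 in column s3, so s3 enters.
Ratio test on column s3 — row 1: entry -2/9 ≤ 0; row 2: entry -4/9 ≤ 0; row 3: (40/9)/(5/9) = 8. Minimum is 8 at row 3 (a leaves); pivot element 5/9.
Divide row 3 by 5/9; eliminate column s3 from the other rows.
After both pivots, the entry at constraint row 3, column s1 is -3/5.

-3/5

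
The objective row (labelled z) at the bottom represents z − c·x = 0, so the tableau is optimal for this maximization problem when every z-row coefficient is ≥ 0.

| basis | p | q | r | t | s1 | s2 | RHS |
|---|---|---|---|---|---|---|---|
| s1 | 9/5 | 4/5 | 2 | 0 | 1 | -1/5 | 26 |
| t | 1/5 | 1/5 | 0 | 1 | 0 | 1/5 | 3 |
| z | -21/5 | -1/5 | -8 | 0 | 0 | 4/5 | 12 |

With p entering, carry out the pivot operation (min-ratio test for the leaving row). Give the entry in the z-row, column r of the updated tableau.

-10/3

Ratio test on column p — row 1: 26/(9/5) = 130/9; row 2: 3/(1/5) = 15. Minimum is 130/9 at row 1 (s1 leaves); pivot element 9/5.
Divide row 1 by 9/5; eliminate column p from the other rows.
z-row update in column r: -8 − (-21/5)·(10/9) = -10/3.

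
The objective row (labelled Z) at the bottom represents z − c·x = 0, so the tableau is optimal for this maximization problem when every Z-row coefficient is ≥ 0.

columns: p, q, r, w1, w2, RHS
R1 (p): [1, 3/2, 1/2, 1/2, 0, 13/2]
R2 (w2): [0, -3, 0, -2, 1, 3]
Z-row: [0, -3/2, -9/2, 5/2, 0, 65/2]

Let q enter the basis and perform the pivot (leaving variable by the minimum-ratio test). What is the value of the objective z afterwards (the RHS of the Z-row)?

Ratio test on column q — row 1: (13/2)/(3/2) = 13/3; row 2: entry -3 ≤ 0. Minimum is 13/3 at row 1 (p leaves); pivot element 3/2.
Pivot on row 1; the Z-row RHS becomes 65/2 − (-3/2)·(13/3) = 39.

39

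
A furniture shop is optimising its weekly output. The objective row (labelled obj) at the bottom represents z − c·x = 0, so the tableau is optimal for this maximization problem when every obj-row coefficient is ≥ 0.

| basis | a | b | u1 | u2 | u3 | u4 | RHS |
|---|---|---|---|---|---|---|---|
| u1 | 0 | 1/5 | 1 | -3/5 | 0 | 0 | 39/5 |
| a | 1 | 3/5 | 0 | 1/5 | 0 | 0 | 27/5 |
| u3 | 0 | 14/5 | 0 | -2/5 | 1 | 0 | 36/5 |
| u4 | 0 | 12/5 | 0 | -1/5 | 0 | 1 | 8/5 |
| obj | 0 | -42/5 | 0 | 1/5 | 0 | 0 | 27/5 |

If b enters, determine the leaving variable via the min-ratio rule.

Column b entries and ratios — u1: (39/5)/(1/5) = 39; a: (27/5)/(3/5) = 9; u3: (36/5)/(14/5) = 18/7; u4: (8/5)/(12/5) = 2/3.
Smallest ratio is 2/3 in the row of u4, so u4 leaves.

u4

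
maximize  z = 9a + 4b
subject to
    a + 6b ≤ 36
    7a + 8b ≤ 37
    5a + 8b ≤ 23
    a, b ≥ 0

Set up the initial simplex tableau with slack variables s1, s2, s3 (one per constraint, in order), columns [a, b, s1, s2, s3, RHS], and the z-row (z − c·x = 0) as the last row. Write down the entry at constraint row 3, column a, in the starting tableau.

5

Constraint 3 has coefficient 5 on a.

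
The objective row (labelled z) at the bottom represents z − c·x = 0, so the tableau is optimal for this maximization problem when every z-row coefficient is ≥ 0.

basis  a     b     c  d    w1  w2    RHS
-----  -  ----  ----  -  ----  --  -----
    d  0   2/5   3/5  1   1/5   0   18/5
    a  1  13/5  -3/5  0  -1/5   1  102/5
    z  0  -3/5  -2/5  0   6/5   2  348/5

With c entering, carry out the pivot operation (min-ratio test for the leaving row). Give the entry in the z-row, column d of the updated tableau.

Ratio test on column c — row 1: (18/5)/(3/5) = 6; row 2: entry -3/5 ≤ 0. Minimum is 6 at row 1 (d leaves); pivot element 3/5.
Divide row 1 by 3/5; eliminate column c from the other rows.
z-row update in column d: 0 − (-2/5)·(5/3) = 2/3.

2/3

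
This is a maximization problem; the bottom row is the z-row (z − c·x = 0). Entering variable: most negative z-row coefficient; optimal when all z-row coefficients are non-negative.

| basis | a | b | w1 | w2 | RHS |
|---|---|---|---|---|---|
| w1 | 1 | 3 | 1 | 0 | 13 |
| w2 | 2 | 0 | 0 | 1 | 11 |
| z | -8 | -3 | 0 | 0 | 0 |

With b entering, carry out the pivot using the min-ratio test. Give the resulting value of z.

Ratio test on column b — row 1: 13/3 = 13/3; row 2: entry 0 ≤ 0. Minimum is 13/3 at row 1 (w1 leaves); pivot element 3.
Pivot on row 1; the z-row RHS becomes 0 − (-3)·(13/3) = 13.

13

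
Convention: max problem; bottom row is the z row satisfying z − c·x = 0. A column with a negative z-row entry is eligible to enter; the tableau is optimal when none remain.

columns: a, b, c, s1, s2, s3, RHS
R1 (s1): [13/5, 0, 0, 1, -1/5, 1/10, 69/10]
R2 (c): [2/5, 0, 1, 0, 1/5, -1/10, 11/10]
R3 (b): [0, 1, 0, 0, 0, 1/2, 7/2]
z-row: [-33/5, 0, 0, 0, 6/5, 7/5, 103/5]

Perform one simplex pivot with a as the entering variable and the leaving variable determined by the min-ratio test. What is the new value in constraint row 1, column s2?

Ratio test on column a — row 1: (69/10)/(13/5) = 69/26; row 2: (11/10)/(2/5) = 11/4; row 3: entry 0 ≤ 0. Minimum is 69/26 at row 1 (s1 leaves); pivot element 13/5.
Divide row 1 by 13/5; eliminate column a from the other rows.
In the new row 1, the s2 entry is the old entry divided by the pivot: (-1/5)/(13/5) = -1/13.

-1/13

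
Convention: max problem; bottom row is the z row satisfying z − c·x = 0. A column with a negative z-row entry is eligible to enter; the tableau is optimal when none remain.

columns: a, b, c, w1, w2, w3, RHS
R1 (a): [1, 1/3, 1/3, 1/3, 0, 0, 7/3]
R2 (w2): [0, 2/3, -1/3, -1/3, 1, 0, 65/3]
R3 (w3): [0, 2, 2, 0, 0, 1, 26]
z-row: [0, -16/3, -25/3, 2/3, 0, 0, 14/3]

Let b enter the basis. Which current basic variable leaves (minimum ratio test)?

a

Column b entries and ratios — a: (7/3)/(1/3) = 7; w2: (65/3)/(2/3) = 65/2; w3: 26/2 = 13.
Smallest ratio is 7 in the row of a, so a leaves.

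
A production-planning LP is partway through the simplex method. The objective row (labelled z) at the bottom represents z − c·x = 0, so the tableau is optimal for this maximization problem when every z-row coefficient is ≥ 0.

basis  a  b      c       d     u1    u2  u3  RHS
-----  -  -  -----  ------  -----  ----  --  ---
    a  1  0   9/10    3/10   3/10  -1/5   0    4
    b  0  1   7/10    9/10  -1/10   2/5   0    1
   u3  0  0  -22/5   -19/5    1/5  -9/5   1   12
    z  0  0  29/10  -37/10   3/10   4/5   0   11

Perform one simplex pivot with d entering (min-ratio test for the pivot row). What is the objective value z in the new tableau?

136/9

Ratio test on column d — row 1: 4/(3/10) = 40/3; row 2: 1/(9/10) = 10/9; row 3: entry -19/5 ≤ 0. Minimum is 10/9 at row 2 (b leaves); pivot element 9/10.
Pivot on row 2; the z-row RHS becomes 11 − (-37/10)·(10/9) = 136/9.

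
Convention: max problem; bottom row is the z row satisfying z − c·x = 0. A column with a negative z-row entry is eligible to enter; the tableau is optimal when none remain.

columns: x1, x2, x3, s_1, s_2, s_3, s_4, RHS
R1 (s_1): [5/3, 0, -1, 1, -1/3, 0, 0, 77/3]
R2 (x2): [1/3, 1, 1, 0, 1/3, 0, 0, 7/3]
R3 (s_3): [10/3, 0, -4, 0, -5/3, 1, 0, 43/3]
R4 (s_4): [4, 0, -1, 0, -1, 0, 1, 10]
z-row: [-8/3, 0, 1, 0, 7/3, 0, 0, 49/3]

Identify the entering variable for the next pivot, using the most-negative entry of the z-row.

Negative z-row entries: x1: -8/3.
The most negative is -8/3 in column x1, so x1 enters.

x1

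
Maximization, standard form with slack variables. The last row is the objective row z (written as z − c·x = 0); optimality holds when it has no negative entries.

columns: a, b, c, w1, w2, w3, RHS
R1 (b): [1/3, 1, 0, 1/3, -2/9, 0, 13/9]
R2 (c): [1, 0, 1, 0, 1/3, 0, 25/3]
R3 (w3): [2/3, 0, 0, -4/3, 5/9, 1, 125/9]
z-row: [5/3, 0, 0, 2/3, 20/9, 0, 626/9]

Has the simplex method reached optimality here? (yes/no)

Every z-row coefficient is ≥ 0, so the tableau is optimal.

yes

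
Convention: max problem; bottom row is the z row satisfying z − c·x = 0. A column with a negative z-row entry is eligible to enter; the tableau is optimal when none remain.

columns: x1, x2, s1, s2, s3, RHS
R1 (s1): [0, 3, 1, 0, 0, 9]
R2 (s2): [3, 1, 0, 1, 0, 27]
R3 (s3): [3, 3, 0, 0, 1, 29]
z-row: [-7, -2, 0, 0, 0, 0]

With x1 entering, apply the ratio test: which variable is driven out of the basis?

s2

Column x1 entries and ratios — s1: 0 ≤ 0, skip; s2: 27/3 = 9; s3: 29/3 = 29/3.
Smallest ratio is 9 in the row of s2, so s2 leaves.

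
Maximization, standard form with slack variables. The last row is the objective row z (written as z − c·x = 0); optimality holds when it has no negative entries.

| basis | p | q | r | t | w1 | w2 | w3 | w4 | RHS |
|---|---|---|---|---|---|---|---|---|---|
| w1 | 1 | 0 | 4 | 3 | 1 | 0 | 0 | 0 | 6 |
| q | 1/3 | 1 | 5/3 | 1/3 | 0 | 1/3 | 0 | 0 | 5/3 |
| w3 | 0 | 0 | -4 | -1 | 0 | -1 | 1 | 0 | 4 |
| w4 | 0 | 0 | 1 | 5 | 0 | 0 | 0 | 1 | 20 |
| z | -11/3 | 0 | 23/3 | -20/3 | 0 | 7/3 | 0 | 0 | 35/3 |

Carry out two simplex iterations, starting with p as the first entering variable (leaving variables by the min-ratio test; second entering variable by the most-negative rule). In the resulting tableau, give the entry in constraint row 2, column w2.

Ratio test on column p — row 1: 6/1 = 6; row 2: (5/3)/(1/3) = 5; row 3: entry 0 ≤ 0; row 4: entry 0 ≤ 0. Minimum is 5 at row 2 (q leaves); pivot element 1/3.
Divide row 2 by 1/3; eliminate column p from the other rows.
Second iteration: most negative z-row entry is -3 in column t, so t enters.
Ratio test on column t — row 1: 1/2 = 1/2; row 2: 5/1 = 5; row 3: entry -1 ≤ 0; row 4: 20/5 = 4. Minimum is 1/2 at row 1 (w1 leaves); pivot element 2.
Divide row 1 by 2; eliminate column t from the other rows.
After both pivots, the entry at constraint row 2, column w2 is 3/2.

3/2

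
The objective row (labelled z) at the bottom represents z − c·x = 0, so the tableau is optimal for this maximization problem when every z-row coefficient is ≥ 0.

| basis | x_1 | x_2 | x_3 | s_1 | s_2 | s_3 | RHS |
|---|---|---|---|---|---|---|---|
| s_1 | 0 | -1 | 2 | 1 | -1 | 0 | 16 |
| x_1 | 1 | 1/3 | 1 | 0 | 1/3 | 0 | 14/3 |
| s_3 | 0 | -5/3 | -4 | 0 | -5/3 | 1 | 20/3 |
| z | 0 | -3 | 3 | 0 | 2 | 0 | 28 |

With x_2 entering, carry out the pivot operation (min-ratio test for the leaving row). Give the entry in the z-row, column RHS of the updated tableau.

70

Ratio test on column x_2 — row 1: entry -1 ≤ 0; row 2: (14/3)/(1/3) = 14; row 3: entry -5/3 ≤ 0. Minimum is 14 at row 2 (x_1 leaves); pivot element 1/3.
Divide row 2 by 1/3; eliminate column x_2 from the other rows.
z-row update in column RHS: 28 − (-3)·14 = 70.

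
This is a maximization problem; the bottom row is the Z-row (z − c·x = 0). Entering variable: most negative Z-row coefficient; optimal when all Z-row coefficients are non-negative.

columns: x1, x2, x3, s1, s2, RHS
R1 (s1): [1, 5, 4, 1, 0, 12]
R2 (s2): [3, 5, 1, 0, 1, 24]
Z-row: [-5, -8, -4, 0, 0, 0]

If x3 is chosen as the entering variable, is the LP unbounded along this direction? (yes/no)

no

Column x3 has positive entries in row(s) 1, 2, so the ratio test bounds it — not unbounded.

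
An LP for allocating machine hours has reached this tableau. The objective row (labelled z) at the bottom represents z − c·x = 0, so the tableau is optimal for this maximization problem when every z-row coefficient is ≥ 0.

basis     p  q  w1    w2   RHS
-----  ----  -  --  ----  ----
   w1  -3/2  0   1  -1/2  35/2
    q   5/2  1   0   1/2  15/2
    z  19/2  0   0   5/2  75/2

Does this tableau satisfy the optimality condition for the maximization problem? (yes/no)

Every z-row coefficient is ≥ 0, so the tableau is optimal.

yes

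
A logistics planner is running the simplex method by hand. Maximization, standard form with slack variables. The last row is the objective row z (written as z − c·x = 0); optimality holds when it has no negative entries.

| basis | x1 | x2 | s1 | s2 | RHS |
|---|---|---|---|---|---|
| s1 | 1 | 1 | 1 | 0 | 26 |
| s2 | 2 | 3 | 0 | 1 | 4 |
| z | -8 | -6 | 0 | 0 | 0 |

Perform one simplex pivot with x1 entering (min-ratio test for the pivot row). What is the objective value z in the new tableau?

Ratio test on column x1 — row 1: 26/1 = 26; row 2: 4/2 = 2. Minimum is 2 at row 2 (s2 leaves); pivot element 2.
Pivot on row 2; the z-row RHS becomes 0 − (-8)·2 = 16.

16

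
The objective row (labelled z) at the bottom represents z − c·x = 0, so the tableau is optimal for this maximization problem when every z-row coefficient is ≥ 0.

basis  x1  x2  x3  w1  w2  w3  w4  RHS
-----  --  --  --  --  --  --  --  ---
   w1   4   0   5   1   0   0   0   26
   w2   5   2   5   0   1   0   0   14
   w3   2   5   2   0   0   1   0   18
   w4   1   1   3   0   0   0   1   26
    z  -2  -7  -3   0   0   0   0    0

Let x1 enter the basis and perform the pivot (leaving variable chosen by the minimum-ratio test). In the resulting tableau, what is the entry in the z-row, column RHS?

Ratio test on column x1 — row 1: 26/4 = 13/2; row 2: 14/5 = 14/5; row 3: 18/2 = 9; row 4: 26/1 = 26. Minimum is 14/5 at row 2 (w2 leaves); pivot element 5.
Divide row 2 by 5; eliminate column x1 from the other rows.
z-row update in column RHS: 0 − (-2)·(14/5) = 28/5.

28/5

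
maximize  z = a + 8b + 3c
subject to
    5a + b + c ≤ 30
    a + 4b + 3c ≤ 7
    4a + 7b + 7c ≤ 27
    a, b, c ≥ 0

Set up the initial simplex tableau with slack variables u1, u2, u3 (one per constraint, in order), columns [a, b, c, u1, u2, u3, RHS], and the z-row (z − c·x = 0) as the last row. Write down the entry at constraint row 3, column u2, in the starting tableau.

Slack u2 belongs to constraint 2; its column is the unit vector e_2, so the entry in row 3 is 0.

0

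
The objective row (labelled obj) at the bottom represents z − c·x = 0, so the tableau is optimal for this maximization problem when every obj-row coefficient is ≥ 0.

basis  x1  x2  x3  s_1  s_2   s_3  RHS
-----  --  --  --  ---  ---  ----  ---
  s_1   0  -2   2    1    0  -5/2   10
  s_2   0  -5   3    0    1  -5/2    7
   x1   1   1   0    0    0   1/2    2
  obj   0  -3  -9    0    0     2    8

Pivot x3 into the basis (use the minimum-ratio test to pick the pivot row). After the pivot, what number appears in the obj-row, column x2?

-18

Ratio test on column x3 — row 1: 10/2 = 5; row 2: 7/3 = 7/3; row 3: entry 0 ≤ 0. Minimum is 7/3 at row 2 (s_2 leaves); pivot element 3.
Divide row 2 by 3; eliminate column x3 from the other rows.
obj-row update in column x2: -3 − (-9)·(-5/3) = -18.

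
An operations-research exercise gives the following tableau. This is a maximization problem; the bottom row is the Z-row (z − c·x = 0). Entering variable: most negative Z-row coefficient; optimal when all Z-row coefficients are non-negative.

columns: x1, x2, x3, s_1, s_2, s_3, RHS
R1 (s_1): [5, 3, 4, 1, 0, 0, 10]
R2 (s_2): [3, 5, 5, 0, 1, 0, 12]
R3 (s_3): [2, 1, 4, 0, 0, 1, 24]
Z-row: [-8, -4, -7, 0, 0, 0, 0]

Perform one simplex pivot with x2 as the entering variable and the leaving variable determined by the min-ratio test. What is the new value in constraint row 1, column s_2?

-3/5

Ratio test on column x2 — row 1: 10/3 = 10/3; row 2: 12/5 = 12/5; row 3: 24/1 = 24. Minimum is 12/5 at row 2 (s_2 leaves); pivot element 5.
Divide row 2 by 5; eliminate column x2 from the other rows.
Row 1 update in column s_2: 0 − 3·(1/5) = -3/5.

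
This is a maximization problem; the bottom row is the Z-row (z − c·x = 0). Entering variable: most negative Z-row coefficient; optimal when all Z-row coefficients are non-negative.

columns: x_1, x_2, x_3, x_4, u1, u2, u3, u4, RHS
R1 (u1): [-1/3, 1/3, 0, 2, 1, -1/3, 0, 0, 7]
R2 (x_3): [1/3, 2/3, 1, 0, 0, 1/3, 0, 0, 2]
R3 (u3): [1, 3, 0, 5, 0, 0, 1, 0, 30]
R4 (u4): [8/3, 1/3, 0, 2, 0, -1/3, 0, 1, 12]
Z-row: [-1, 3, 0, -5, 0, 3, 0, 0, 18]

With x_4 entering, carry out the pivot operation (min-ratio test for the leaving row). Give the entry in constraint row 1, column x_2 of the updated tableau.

Ratio test on column x_4 — row 1: 7/2 = 7/2; row 2: entry 0 ≤ 0; row 3: 30/5 = 6; row 4: 12/2 = 6. Minimum is 7/2 at row 1 (u1 leaves); pivot element 2.
Divide row 1 by 2; eliminate column x_4 from the other rows.
In the new row 1, the x_2 entry is the old entry divided by the pivot: (1/3)/2 = 1/6.

1/6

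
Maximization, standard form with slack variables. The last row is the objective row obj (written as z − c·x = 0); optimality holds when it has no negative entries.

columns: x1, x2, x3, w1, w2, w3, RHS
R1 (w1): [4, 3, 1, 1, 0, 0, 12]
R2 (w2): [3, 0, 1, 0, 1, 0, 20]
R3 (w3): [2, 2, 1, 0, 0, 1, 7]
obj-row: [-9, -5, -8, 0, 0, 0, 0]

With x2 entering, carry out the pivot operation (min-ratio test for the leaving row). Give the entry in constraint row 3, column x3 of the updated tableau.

Ratio test on column x2 — row 1: 12/3 = 4; row 2: entry 0 ≤ 0; row 3: 7/2 = 7/2. Minimum is 7/2 at row 3 (w3 leaves); pivot element 2.
Divide row 3 by 2; eliminate column x2 from the other rows.
In the new row 3, the x3 entry is the old entry divided by the pivot: 1/2 = 1/2.

1/2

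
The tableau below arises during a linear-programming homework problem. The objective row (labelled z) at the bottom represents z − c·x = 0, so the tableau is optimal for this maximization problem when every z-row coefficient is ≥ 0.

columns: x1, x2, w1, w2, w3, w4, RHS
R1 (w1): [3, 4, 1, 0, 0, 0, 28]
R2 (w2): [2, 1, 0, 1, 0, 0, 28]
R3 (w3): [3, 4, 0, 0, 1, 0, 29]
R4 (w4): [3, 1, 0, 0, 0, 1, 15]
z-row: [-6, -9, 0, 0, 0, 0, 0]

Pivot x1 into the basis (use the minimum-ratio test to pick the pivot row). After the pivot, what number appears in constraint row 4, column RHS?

5

Ratio test on column x1 — row 1: 28/3 = 28/3; row 2: 28/2 = 14; row 3: 29/3 = 29/3; row 4: 15/3 = 5. Minimum is 5 at row 4 (w4 leaves); pivot element 3.
Divide row 4 by 3; eliminate column x1 from the other rows.
In the new row 4, the RHS entry is the old entry divided by the pivot: 15/3 = 5.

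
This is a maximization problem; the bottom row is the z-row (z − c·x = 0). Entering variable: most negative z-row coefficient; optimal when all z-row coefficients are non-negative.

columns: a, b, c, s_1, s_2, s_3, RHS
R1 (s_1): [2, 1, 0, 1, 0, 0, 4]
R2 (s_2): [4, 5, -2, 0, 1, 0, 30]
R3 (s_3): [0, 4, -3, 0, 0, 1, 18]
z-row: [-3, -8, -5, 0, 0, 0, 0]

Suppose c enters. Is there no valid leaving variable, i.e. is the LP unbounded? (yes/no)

yes

Every constraint-row entry in column c is ≤ 0, so increasing c is unbounded.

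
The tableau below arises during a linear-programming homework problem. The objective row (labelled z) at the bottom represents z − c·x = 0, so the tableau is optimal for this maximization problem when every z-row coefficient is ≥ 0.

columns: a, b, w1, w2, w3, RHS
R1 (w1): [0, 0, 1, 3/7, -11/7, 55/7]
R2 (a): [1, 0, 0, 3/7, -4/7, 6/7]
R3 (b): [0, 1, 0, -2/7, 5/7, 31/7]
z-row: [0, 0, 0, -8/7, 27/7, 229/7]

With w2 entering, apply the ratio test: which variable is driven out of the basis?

Column w2 entries and ratios — w1: (55/7)/(3/7) = 55/3; a: (6/7)/(3/7) = 2; b: -2/7 ≤ 0, skip.
Smallest ratio is 2 in the row of a, so a leaves.

a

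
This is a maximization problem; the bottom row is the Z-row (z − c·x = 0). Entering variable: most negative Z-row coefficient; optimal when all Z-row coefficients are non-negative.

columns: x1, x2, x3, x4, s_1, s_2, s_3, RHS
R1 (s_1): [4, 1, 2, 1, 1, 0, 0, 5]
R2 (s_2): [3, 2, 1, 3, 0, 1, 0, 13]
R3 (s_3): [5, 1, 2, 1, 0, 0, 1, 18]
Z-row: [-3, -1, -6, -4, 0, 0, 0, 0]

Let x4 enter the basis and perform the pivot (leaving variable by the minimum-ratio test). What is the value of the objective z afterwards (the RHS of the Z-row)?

52/3

Ratio test on column x4 — row 1: 5/1 = 5; row 2: 13/3 = 13/3; row 3: 18/1 = 18. Minimum is 13/3 at row 2 (s_2 leaves); pivot element 3.
Pivot on row 2; the Z-row RHS becomes 0 − (-4)·(13/3) = 52/3.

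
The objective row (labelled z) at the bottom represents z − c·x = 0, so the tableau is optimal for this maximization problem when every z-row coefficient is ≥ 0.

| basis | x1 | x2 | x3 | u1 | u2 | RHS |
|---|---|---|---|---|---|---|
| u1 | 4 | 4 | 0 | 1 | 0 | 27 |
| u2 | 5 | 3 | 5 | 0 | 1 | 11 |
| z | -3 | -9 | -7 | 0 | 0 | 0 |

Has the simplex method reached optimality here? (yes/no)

The z-row has a negative entry -9 in column x2, so it is not optimal.

no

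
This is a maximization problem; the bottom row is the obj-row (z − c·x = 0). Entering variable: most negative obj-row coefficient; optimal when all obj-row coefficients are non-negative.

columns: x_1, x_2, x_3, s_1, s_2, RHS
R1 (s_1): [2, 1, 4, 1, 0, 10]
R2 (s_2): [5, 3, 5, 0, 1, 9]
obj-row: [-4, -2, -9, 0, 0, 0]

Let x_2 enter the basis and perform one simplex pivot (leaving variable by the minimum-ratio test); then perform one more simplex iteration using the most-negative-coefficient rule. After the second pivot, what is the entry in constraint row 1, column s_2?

Ratio test on column x_2 — row 1: 10/1 = 10; row 2: 9/3 = 3. Minimum is 3 at row 2 (s_2 leaves); pivot element 3.
Divide row 2 by 3; eliminate column x_2 from the other rows.
Second iteration: most negative obj-row entry is -17/3 in column x_3, so x_3 enters.
Ratio test on column x_3 — row 1: 7/(7/3) = 3; row 2: 3/(5/3) = 9/5. Minimum is 9/5 at row 2 (x_2 leaves); pivot element 5/3.
Divide row 2 by 5/3; eliminate column x_3 from the other rows.
After both pivots, the entry at constraint row 1, column s_2 is -4/5.

-4/5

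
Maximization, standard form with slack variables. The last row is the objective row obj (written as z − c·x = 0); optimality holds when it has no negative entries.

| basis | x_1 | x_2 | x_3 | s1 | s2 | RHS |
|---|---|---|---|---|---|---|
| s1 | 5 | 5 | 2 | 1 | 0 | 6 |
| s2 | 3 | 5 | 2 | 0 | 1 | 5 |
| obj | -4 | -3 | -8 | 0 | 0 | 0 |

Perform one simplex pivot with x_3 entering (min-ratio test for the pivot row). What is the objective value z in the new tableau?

20

Ratio test on column x_3 — row 1: 6/2 = 3; row 2: 5/2 = 5/2. Minimum is 5/2 at row 2 (s2 leaves); pivot element 2.
Pivot on row 2; the obj-row RHS becomes 0 − (-8)·(5/2) = 20.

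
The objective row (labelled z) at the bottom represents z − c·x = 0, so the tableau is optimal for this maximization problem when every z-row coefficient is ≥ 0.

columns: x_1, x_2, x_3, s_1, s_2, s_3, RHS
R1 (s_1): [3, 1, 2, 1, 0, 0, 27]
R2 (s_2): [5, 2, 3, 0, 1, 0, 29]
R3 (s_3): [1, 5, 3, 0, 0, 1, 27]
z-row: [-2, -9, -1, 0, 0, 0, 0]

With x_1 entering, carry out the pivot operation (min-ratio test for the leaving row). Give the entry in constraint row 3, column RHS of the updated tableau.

Ratio test on column x_1 — row 1: 27/3 = 9; row 2: 29/5 = 29/5; row 3: 27/1 = 27. Minimum is 29/5 at row 2 (s_2 leaves); pivot element 5.
Divide row 2 by 5; eliminate column x_1 from the other rows.
Row 3 update in column RHS: 27 − 1·(29/5) = 106/5.

106/5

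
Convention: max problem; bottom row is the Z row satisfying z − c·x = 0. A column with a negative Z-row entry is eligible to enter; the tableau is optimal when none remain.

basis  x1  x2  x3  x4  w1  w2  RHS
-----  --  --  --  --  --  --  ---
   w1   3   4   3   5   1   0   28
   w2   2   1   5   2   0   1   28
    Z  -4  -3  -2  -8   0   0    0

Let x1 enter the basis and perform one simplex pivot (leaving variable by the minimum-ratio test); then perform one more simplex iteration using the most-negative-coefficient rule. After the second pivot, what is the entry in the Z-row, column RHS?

224/5

Ratio test on column x1 — row 1: 28/3 = 28/3; row 2: 28/2 = 14. Minimum is 28/3 at row 1 (w1 leaves); pivot element 3.
Divide row 1 by 3; eliminate column x1 from the other rows.
Second iteration: most negative Z-row entry is -4/3 in column x4, so x4 enters.
Ratio test on column x4 — row 1: (28/3)/(5/3) = 28/5; row 2: entry -4/3 ≤ 0. Minimum is 28/5 at row 1 (x1 leaves); pivot element 5/3.
Divide row 1 by 5/3; eliminate column x4 from the other rows.
After both pivots, the entry at the Z-row, column RHS is 224/5.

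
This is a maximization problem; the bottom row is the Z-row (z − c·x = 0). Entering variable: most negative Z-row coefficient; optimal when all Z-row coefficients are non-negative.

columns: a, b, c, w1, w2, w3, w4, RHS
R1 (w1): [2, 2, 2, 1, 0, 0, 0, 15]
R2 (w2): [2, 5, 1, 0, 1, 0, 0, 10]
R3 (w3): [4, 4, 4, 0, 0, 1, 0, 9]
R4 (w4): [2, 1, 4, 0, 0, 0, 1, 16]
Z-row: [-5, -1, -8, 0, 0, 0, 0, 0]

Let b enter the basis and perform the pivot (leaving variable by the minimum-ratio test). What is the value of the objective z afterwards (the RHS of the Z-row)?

2

Ratio test on column b — row 1: 15/2 = 15/2; row 2: 10/5 = 2; row 3: 9/4 = 9/4; row 4: 16/1 = 16. Minimum is 2 at row 2 (w2 leaves); pivot element 5.
Pivot on row 2; the Z-row RHS becomes 0 − (-1)·2 = 2.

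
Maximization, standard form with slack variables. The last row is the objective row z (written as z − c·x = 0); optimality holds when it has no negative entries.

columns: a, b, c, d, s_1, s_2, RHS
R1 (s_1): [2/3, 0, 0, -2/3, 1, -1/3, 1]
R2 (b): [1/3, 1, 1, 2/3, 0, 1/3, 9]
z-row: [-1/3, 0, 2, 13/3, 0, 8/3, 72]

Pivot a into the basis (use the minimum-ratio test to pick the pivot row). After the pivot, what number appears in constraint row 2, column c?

Ratio test on column a — row 1: 1/(2/3) = 3/2; row 2: 9/(1/3) = 27. Minimum is 3/2 at row 1 (s_1 leaves); pivot element 2/3.
Divide row 1 by 2/3; eliminate column a from the other rows.
Row 2 update in column c: 1 − (1/3)·0 = 1.

1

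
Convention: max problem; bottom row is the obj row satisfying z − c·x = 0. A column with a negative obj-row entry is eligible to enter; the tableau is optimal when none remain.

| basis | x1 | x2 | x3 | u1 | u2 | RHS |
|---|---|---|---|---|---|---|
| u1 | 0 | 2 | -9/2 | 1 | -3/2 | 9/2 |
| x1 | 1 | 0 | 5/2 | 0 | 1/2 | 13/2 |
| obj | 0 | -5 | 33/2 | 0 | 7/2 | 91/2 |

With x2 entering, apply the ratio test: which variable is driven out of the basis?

u1

Column x2 entries and ratios — u1: (9/2)/2 = 9/4; x1: 0 ≤ 0, skip.
Smallest ratio is 9/4 in the row of u1, so u1 leaves.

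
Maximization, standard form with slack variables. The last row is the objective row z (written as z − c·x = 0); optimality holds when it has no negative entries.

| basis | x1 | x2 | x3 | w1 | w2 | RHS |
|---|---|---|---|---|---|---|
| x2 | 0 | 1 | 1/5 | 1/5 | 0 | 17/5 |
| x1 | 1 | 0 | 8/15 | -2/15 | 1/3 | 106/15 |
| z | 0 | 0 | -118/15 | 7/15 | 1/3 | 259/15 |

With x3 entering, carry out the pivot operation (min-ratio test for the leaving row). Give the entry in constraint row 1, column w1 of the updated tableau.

1/4

Ratio test on column x3 — row 1: (17/5)/(1/5) = 17; row 2: (106/15)/(8/15) = 53/4. Minimum is 53/4 at row 2 (x1 leaves); pivot element 8/15.
Divide row 2 by 8/15; eliminate column x3 from the other rows.
Row 1 update in column w1: 1/5 − (1/5)·(-1/4) = 1/4.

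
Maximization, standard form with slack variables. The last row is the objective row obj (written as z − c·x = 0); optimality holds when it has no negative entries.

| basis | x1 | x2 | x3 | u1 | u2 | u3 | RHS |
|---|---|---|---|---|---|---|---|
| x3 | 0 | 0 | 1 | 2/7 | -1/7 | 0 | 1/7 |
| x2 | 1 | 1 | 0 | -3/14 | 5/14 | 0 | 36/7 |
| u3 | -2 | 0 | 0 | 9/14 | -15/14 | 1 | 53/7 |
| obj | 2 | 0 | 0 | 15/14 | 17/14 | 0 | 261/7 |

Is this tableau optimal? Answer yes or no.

yes

Every obj-row coefficient is ≥ 0, so the tableau is optimal.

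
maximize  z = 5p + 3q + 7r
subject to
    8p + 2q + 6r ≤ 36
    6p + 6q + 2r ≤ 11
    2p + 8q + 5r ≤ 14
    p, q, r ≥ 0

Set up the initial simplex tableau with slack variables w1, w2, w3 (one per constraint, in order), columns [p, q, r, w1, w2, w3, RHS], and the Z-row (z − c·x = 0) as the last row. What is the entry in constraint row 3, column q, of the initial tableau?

8

Constraint 3 has coefficient 8 on q.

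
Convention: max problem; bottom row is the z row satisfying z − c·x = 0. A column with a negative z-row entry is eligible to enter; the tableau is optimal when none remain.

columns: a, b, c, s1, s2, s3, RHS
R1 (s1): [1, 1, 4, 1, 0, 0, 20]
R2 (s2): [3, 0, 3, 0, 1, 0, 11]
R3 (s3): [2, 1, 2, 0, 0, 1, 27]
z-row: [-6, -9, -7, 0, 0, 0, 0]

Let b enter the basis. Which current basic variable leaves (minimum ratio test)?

Column b entries and ratios — s1: 20/1 = 20; s2: 0 ≤ 0, skip; s3: 27/1 = 27.
Smallest ratio is 20 in the row of s1, so s1 leaves.

s1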